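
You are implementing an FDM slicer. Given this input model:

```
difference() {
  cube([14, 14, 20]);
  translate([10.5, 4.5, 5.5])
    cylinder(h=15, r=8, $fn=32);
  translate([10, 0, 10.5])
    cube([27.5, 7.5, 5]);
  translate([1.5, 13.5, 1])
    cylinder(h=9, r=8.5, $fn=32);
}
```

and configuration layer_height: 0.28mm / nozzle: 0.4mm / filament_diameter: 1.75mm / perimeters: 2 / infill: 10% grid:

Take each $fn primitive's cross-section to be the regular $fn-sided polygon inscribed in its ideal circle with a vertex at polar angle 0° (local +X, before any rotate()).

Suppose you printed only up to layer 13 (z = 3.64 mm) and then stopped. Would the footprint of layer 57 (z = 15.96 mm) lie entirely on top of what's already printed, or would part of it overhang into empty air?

part overhangs

Compare the two slices. At z = 3.64: the 14×14 cube contributes its full rectangle (area 196.00 mm²); the cylinder at (10.5, 4.5) is not intersected at this z (z outside [5.5, 20.5]); the cube at (10, 0) is absent (z outside [10.5, 15.5]); the cylinder at (1.5, 13.5): section is a regular 32-gon, circumradius r=8.5 (area = (32/2)·8.500²·sin(360°/32) = 225.52 mm²); Subtracting the remaining from the first: starting from the 14×14 cube (196.00 mm²), the r=8.5 cylinder at (1.5, 13.5) partially overlaps it — only the 74.01 mm² overlap (of its 225.52 mm²) is removed, clipping the outline — area = 121.99 mm². At z = 15.96: the 14×14 cube contributes its full rectangle (area 196.00 mm²); the r=8 cylinder at (10.5, 4.5) gives a regular 32-gon of circumradius 8 (constant along its height) (area = (32/2)·8.000²·sin(360°/32) = 199.77 mm²); the cube at (10, 0) is absent (z outside [10.5, 15.5]); the cylinder at (1.5, 13.5) is not intersected at this z (z outside [1, 10]); Subtracting the remaining from the first: starting from the 14×14 cube (196.00 mm²), the r=8 cylinder at (10.5, 4.5) partially overlaps it — only the 126.56 mm² overlap (of its 199.77 mm²) is removed, clipping the outline — area = 69.44 mm². Checking containment: at z = 15.96 the cross-section extends beyond the z = 3.64 cross-section by about 47.55 mm².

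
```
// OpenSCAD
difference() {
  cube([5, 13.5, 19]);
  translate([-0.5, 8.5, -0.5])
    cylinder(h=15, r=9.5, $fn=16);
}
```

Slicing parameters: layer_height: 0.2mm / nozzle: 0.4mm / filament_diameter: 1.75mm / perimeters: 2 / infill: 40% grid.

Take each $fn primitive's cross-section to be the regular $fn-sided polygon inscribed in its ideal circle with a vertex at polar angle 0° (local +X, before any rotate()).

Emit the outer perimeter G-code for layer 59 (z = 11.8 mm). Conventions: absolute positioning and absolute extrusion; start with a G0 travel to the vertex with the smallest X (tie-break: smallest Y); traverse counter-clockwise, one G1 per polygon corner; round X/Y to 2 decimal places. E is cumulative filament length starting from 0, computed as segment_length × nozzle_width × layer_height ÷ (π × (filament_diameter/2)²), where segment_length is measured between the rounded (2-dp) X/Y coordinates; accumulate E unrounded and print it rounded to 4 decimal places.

At z = 11.8 mm: the cube (footprint 5×13.5) is included at this height; the cylinder at (-0.5, 8.5): section is a regular 16-gon, circumradius r=9.5; Taking the first minus the rest: starting from the 5×13.5 cube, the r=9.5 cylinder at (-0.5, 8.5) partially overlaps it — only the 66.80 mm² overlap (of its 276.30 mm²) is removed, clipping the outline — 1 connected region. The outline is a single polygon with 3 vertices. Extrusion per mm of travel: 0.4 × 0.2 / (π × 0.875²) = 0.033260. Accumulating E over each segment gives final E = 0.1385.

G0 X3.55 Y0.00 Z11.80
G1 X5.00 Y0.00 E0.0482
G1 X5.00 Y0.97 E0.0805
G1 X3.55 Y0.00 E0.1385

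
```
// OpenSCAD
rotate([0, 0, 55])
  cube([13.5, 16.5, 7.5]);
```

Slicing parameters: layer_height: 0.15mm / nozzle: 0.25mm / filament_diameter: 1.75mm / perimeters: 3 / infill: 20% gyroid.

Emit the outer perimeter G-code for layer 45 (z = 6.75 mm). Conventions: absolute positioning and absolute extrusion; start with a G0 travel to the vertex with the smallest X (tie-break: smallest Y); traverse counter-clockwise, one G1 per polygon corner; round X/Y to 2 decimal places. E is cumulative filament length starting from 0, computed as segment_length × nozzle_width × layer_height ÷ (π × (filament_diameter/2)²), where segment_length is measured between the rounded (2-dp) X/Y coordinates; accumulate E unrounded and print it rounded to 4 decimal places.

At z = 6.75 mm: the cube is present — its section is the full 13.5×16.5 rectangle; (whole slice rotated 55° about Z — lengths, areas and connectivity unchanged). The outline is a single polygon with 4 vertices. Extrusion per mm of travel: 0.25 × 0.15 / (π × 0.875²) = 0.015591. Accumulating E over each segment gives final E = 0.9354.

G0 X-13.52 Y9.46 Z6.75
G1 X0.00 Y0.00 E0.2573
G1 X7.74 Y11.06 E0.4677
G1 X-5.77 Y20.52 E0.7249
G1 X-13.52 Y9.46 E0.9354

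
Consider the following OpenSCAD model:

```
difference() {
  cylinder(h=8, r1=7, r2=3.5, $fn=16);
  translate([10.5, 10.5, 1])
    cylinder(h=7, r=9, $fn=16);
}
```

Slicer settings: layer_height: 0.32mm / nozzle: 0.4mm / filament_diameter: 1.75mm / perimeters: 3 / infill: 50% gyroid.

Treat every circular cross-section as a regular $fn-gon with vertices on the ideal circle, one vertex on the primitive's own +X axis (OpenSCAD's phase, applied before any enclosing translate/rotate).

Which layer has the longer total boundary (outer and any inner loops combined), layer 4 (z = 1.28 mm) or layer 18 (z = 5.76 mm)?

Layer 4 (z = 1.28): the cone contributes a regular 16-gon of circumradius 6.440 (interpolated between r1=7 and r2=3.5 at t=0.160) (perimeter = 2·16·6.440·sin(180°/16) = 40.20 mm); the r=9 cylinder at (10.5, 10.5) gives a regular 16-gon of circumradius 9 (constant along its height) (perimeter = 2·16·9.000·sin(180°/16) = 56.19 mm); Taking the first minus the rest: starting from the cone, the r=9 cylinder at (10.5, 10.5) partially overlaps it — only the 0.88 mm² overlap (of its 247.98 mm²) is removed, clipping the outline — boundary = 40.20 mm. So its perimeter = 40.20 mm. Layer 18 (z = 5.76): the cone (r1=7→r2=3.5) has section circumradius 4.480 here — a regular 16-gon (perimeter = 2·16·4.480·sin(180°/16) = 27.97 mm); the cylinder at (10.5, 10.5): section is a regular 16-gon, circumradius r=9 (perimeter = 2·16·9.000·sin(180°/16) = 56.19 mm); Subtracting the remaining from the first: starting from the cone, the r=9 cylinder at (10.5, 10.5) misses the remaining region (no effect) — boundary = 27.97 mm. So its perimeter = 27.97 mm. Layer 4 is larger (40.20 vs 27.97 mm).

layer 4 (z = 1.28 mm)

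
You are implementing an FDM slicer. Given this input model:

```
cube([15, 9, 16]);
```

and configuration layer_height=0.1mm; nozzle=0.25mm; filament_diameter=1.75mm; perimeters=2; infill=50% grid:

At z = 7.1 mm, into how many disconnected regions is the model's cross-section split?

At z = 7.1 mm: the cube is present — its section is the full 15×9 rectangle. The result has 1 disconnected region.

1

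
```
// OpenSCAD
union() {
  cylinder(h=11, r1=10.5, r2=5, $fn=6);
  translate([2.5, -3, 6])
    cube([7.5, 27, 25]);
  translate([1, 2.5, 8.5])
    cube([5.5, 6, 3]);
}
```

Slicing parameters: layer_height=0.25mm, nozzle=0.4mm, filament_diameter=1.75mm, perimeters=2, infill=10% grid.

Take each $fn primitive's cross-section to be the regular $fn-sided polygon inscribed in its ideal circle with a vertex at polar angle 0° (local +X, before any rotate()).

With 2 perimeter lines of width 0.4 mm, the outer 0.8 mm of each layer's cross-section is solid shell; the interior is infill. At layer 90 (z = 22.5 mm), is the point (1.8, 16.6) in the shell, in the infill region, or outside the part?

outside

At z = 22.5 mm: the cone does not reach this height (z outside [0, 11]); the cube at (2.5, -3) is present — its section is the full 7.5×27 rectangle; the cube at (1, 2.5) does not reach this height (z outside [8.5, 11.5]); Merging all regions: only the 7.5×27 cube at (2.5, -3) is present, so the union is just that shape — 1 connected region. Overall, the cross-section is a single solid region. The nearest boundary edge runs (2.50, 24.00)→(2.50, -3.00); distance from the point to it = 0.70 mm. The point is not inside any of the regions above, so it lies outside the cross-section (0.70 mm from the nearest boundary).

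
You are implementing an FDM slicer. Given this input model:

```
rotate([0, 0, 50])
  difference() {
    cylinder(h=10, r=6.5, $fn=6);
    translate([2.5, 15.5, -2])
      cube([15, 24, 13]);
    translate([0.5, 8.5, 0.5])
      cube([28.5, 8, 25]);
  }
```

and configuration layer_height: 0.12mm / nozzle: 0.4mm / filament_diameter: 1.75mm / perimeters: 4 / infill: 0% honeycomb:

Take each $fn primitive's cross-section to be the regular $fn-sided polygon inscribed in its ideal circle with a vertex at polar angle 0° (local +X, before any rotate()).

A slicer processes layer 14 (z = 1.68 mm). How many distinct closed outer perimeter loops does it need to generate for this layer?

1

At z = 1.68 mm: the r=6.5 cylinder gives a regular 6-gon of circumradius 6.5 (constant along its height); the cube at (2.5, 15.5) (footprint 15×24) is included at this height; the cube at (0.5, 8.5) (footprint 28.5×8) is included at this height; Subtracting the remaining from the first: starting from the r=6.5 cylinder, the 15×24 cube at (2.5, 15.5) misses the remaining region (no effect); the 28.5×8 cube at (0.5, 8.5) misses the remaining region (no effect) — 1 connected region; (whole slice rotated 50° about Z — lengths, areas and connectivity unchanged). The result has 1 disconnected region.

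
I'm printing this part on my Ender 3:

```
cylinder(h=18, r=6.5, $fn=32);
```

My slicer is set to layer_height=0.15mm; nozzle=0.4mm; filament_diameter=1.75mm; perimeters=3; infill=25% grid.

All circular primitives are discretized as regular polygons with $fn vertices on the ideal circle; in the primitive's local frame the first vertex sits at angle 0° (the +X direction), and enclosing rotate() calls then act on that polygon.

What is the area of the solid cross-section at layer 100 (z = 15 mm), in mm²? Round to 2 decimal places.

At z = 15 mm: the r=6.5 cylinder gives a regular 32-gon of circumradius 6.5 (constant along its height) (area = (32/2)·6.500²·sin(360°/32) = 131.88 mm²). Overall, the cross-section is a single solid region. Net area = 131.88 mm².

131.88 mm²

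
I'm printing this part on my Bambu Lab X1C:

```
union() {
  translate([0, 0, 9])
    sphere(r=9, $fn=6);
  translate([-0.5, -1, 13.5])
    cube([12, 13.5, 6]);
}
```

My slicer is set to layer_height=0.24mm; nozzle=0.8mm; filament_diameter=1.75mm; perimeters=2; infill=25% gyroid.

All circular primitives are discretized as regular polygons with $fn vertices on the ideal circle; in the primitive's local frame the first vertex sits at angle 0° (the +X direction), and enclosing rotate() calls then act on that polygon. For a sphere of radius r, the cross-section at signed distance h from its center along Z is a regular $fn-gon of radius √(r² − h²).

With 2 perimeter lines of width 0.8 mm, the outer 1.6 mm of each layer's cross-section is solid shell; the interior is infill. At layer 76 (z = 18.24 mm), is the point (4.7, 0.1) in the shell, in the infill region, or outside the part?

At z = 18.24 mm: the sphere does not reach this height (|z−center|=9.240 > r=9); the cube at (-0.5, -1) is present — its section is the full 12×13.5 rectangle; Merging all regions: only the 12×13.5 cube at (-0.5, -1) is present, so the union is just that shape — 1 connected region. Overall, the cross-section is a single solid region. The nearest boundary edge runs (-0.50, -1.00)→(11.50, -1.00); distance from the point to it = 1.10 mm. The point is inside the cross-section, 1.10 mm from the nearest boundary — within the 1.6 mm shell band (2 × 0.8).

shell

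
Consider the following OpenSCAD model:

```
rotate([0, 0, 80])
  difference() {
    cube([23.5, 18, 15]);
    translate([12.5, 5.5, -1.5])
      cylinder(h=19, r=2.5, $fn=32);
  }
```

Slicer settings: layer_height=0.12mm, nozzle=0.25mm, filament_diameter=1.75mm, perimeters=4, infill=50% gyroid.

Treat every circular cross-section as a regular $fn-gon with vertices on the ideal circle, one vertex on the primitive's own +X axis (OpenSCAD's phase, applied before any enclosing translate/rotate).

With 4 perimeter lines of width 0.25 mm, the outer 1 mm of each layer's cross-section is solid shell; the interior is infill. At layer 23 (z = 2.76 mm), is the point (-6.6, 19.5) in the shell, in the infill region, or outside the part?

infill

At z = 2.76 mm: the cube (footprint 23.5×18) is included at this height; the r=2.5 cylinder at (12.5, 5.5) contributes a regular 32-gon of circumradius 2.5; After the difference (first − rest): starting from the 23.5×18 cube, the r=2.5 cylinder at (12.5, 5.5) lies wholly inside it (removes its full 19.51 mm² and its 15.68 mm outline becomes a hole wall) — 1 connected region with 1 hole; (rotated 80° about Z; rotation is an isometry so areas/perimeters/island counts are preserved). Overall, the cross-section is one region with 1 hole. Undo the 80° rotation: the query point maps to (18.058, 9.886) in the un-rotated model frame. The nearest boundary edge runs (14.58, 6.89)→(14.27, 7.27); distance from the point to it = 4.59 mm. The point is inside the cross-section and 4.59 mm from the nearest boundary — more than the 1 mm shell width (4 × 0.25), so it's in the infill interior.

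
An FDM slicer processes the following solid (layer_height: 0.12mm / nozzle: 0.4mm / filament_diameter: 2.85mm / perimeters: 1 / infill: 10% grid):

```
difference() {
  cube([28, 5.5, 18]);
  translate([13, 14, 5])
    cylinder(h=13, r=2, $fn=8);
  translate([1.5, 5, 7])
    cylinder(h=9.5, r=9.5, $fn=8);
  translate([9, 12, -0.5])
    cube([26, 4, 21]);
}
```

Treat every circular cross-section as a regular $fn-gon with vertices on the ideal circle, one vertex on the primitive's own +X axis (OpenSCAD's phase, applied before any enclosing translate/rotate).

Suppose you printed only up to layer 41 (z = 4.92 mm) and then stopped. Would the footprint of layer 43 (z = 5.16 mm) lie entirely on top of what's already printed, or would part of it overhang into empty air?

entirely on top

Compare the two slices. At z = 4.92: the 28×5.5 cube contributes its full rectangle (area 154.00 mm²); the cylinder at (13, 14) is absent (z outside [5, 18]); the cylinder at (1.5, 5) is not intersected at this z (z outside [7, 16.5]); the cube at (9, 12) is present — its section is the full 26×4 rectangle (area 104.00 mm²); Subtracting the remaining from the first: starting from the 28×5.5 cube (154.00 mm²), the 26×4 cube at (9, 12) misses the remaining region (no effect) — area = 154.00 mm². At z = 5.16: the cube is present — its section is the full 28×5.5 rectangle (area 154.00 mm²); the cylinder at (13, 14): section is a regular 8-gon, circumradius r=2 (area = (8/2)·2.000²·sin(360°/8) = 11.31 mm²); the cylinder at (1.5, 5) is absent (z outside [7, 16.5]); the 26×4 cube at (9, 12) contributes its full rectangle (area 104.00 mm²); Taking the first minus the rest: starting from the 28×5.5 cube (154.00 mm²), the r=2 cylinder at (13, 14) misses the remaining region (no effect); the 26×4 cube at (9, 12) misses the remaining region (no effect) — area = 154.00 mm². Checking containment: the cross-section at z = 5.16 is a subset of the cross-section at z = 4.92.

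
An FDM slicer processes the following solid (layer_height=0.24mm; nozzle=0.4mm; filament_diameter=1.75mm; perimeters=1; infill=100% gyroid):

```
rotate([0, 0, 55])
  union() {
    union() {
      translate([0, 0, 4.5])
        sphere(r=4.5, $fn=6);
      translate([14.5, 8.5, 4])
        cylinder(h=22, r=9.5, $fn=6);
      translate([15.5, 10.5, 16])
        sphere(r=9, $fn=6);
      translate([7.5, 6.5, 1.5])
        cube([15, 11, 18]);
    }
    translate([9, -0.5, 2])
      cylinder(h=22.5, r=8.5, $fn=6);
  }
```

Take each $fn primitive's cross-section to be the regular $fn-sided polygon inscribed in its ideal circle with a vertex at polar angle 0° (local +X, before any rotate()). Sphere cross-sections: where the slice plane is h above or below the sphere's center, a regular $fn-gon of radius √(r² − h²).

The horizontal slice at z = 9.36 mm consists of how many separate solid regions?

At z = 9.36 mm: the sphere is absent (|z−center|=4.860 > r=4.5); the cylinder at (14.5, 8.5): section is a regular 6-gon, circumradius r=9.5; the sphere at (15.5, 10.5): section is a regular 6-gon, circumradius = √(r²−h²) = √(9²−6.64²) = 6.075; the 15×11 cube at (7.5, 6.5) contributes its full rectangle; Combining (union): the regions partially overlap (shared area 235.77 mm²), so overlapping operands fuse into one piece — 1 connected region; the r=8.5 cylinder at (9, -0.5) gives a regular 6-gon of circumradius 8.5 (constant along its height); Taking the union: the regions partially overlap (shared area 48.12 mm²), so overlapping operands fuse into one piece — 1 connected region; (rotated 55° about Z; rotation is an isometry so areas/perimeters/island counts are preserved). The result has 1 disconnected region.

1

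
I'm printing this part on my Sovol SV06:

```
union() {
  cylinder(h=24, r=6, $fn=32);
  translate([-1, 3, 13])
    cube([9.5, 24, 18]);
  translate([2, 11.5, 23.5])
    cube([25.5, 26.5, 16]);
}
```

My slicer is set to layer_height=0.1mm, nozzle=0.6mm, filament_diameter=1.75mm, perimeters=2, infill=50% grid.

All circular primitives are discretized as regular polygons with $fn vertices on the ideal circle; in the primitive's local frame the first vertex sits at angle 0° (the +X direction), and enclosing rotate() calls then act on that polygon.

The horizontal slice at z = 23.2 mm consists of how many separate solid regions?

At z = 23.2 mm: the r=6 cylinder contributes a regular 32-gon of circumradius 6; the 9.5×24 cube at (-1, 3) contributes its full rectangle; the cube at (2, 11.5) is not intersected at this z (z outside [23.5, 39.5]); Taking the union: the regions partially overlap (shared area 13.89 mm²), so overlapping operands fuse into one piece — 1 connected region. The result has 1 disconnected region.

1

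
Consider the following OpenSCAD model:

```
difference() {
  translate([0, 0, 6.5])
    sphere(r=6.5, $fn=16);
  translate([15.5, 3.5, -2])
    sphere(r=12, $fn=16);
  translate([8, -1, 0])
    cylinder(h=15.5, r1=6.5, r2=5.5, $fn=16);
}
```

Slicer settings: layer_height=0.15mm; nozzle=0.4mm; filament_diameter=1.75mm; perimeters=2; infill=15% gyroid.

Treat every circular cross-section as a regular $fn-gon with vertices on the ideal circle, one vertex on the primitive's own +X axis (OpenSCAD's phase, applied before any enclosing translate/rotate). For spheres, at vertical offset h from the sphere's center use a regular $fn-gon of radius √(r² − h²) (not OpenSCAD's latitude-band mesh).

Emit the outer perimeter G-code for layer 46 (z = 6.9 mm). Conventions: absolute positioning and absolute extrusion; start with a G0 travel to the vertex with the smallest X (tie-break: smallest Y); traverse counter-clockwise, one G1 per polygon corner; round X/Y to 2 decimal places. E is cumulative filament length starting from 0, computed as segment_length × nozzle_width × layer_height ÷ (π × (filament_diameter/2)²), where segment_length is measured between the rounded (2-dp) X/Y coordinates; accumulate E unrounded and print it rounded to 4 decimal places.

G0 X-6.49 Y0.00 Z6.90
G1 X-5.99 Y-2.48 E0.0631
G1 X-4.59 Y-4.59 E0.1263
G1 X-2.48 Y-5.99 E0.1894
G1 X0.00 Y-6.49 E0.2525
G1 X2.48 Y-5.99 E0.3157
G1 X3.67 Y-5.20 E0.3513
G1 X2.41 Y-3.32 E0.4077
G1 X1.95 Y-1.00 E0.4667
G1 X2.41 Y1.32 E0.5257
G1 X3.72 Y3.28 E0.5846
G1 X4.92 Y4.09 E0.6207
G1 X4.59 Y4.59 E0.6356
G1 X2.48 Y5.99 E0.6988
G1 X0.00 Y6.49 E0.7619
G1 X-2.48 Y5.99 E0.8250
G1 X-4.59 Y4.59 E0.8882
G1 X-5.99 Y2.48 E0.9513
G1 X-6.49 Y0.00 E1.0144

At z = 6.9 mm: the sphere: section is a regular 16-gon, circumradius = √(r²−h²) = √(6.5²−0.4²) = 6.488; the r=12 sphere at (15.5, 3.5) slices to a regular 16-gon of circumradius 8.049 (√(r²−h²) with h=8.9 from center); the cone at (8, -1) (r1=6.5→r2=5.5) has section circumradius 6.055 here — a regular 16-gon; After the difference (first − rest): starting from the r=6.5 sphere, the r=12 sphere at (15.5, 3.5) misses the remaining region (no effect); the cone at (8, -1) partially overlaps it — only the 28.12 mm² overlap (of its 112.24 mm²) is removed, clipping the outline — 1 connected region. The outline is a single polygon with 18 vertices. Extrusion per mm of travel: 0.4 × 0.15 / (π × 0.875²) = 0.024945. Accumulating E over each segment gives final E = 1.0144.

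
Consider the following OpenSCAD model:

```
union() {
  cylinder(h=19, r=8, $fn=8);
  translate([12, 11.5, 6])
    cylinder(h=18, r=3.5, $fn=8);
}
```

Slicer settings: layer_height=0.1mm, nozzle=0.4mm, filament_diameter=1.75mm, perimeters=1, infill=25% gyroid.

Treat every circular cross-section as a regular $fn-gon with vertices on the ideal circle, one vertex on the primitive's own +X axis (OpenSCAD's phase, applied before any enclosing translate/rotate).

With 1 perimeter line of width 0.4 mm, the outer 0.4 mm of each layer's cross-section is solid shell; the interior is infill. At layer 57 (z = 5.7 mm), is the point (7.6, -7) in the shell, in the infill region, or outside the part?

outside

At z = 5.7 mm: the r=8 cylinder contributes a regular 8-gon of circumradius 8; the cylinder at (12, 11.5) does not reach this height (z outside [6, 24]); Taking the union: only the r=8 cylinder is present, so the union is just that shape — 1 connected region. Overall, the cross-section is a single solid region. The nearest boundary edge runs (-0.00, -8.00)→(5.66, -5.66); distance from the point to it = 2.36 mm. The point is not inside any of the regions above, so it lies outside the cross-section (2.36 mm from the nearest boundary).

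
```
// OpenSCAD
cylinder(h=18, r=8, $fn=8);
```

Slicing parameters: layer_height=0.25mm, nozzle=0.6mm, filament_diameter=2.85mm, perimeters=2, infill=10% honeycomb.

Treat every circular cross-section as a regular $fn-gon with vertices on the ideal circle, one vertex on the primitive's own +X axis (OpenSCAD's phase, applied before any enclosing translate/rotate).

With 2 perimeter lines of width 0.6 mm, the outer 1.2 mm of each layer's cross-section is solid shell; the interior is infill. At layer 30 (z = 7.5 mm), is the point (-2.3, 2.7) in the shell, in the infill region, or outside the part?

infill

At z = 7.5 mm: the cylinder: section is a regular 8-gon, circumradius r=8. Overall, the cross-section is a single solid region. The nearest boundary edge runs (0.00, 8.00)→(-5.66, 5.66); distance from the point to it = 4.02 mm. The point is inside the cross-section and 4.02 mm from the nearest boundary — more than the 1.2 mm shell width (2 × 0.6), so it's in the infill interior.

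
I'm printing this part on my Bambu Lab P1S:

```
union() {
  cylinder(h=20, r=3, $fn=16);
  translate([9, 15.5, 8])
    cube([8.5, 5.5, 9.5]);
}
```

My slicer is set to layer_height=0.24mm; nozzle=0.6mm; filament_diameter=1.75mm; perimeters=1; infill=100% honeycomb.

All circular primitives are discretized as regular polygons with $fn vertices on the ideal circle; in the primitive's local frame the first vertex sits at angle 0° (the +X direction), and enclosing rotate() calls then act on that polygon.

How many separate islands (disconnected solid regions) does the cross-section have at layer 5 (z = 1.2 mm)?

At z = 1.2 mm: the cylinder: section is a regular 16-gon, circumradius r=3; the cube at (9, 15.5) is absent (z outside [8, 17.5]); Merging all regions: only the r=3 cylinder is present, so the union is just that shape — 1 connected region. Overall, the cross-section is a single solid region. Island count = 1.

1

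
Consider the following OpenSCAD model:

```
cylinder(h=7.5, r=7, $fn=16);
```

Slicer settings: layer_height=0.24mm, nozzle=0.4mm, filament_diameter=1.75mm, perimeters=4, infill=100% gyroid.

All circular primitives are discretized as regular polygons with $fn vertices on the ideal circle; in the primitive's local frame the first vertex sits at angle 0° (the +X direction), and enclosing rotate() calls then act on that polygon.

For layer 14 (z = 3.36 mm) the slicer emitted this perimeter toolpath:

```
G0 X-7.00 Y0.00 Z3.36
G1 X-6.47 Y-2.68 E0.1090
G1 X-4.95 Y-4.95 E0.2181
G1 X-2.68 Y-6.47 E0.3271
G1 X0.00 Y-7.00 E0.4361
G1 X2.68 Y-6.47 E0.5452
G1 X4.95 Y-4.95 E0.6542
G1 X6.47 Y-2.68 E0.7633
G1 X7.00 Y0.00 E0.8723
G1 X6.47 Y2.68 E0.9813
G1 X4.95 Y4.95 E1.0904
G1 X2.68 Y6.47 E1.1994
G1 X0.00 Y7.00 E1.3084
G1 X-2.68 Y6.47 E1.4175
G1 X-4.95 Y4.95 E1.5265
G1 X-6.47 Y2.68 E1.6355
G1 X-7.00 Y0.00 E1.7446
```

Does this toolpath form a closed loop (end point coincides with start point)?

Start point (G0): (-7.00, 0.00). End point (last G1): the path returns to the start — closed.

yes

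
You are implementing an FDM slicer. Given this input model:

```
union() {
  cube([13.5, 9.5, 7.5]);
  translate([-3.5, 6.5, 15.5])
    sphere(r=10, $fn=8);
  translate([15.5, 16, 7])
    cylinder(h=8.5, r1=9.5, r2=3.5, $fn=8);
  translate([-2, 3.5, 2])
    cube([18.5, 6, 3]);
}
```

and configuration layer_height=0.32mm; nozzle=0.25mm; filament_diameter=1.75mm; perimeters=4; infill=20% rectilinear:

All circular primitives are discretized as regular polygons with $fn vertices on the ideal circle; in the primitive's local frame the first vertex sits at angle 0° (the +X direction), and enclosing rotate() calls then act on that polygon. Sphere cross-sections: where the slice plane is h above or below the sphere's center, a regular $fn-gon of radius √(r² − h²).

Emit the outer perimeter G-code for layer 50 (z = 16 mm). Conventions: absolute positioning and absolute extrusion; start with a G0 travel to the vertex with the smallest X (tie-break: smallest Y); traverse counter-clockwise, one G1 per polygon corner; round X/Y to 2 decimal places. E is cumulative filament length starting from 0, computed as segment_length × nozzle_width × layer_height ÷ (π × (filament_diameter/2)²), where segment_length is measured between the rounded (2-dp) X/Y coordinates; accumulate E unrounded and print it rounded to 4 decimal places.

G0 X-13.49 Y6.50 Z16.00
G1 X-10.56 Y-0.56 E0.2542
G1 X-3.50 Y-3.49 E0.5085
G1 X3.56 Y-0.56 E0.7627
G1 X6.49 Y6.50 E1.0169
G1 X3.56 Y13.56 E1.2712
G1 X-3.50 Y16.49 E1.5254
G1 X-10.56 Y13.56 E1.7796
G1 X-13.49 Y6.50 E2.0339

At z = 16 mm: the cube is not intersected at this z (z outside [0, 7.5]); the r=10 sphere at (-3.5, 6.5) contributes a regular 8-gon of circumradius √(10²−0.5²) = 9.987; the cone at (15.5, 16) is not intersected at this z (z outside [7, 15.5]); the cube at (-2, 3.5) does not reach this height (z outside [2, 5]); Taking the union: only the r=10 sphere at (-3.5, 6.5) is present, so the union is just that shape — 1 connected region. The outline is a single polygon with 8 vertices. Extrusion per mm of travel: 0.25 × 0.32 / (π × 0.875²) = 0.033260. Accumulating E over each segment gives final E = 2.0339.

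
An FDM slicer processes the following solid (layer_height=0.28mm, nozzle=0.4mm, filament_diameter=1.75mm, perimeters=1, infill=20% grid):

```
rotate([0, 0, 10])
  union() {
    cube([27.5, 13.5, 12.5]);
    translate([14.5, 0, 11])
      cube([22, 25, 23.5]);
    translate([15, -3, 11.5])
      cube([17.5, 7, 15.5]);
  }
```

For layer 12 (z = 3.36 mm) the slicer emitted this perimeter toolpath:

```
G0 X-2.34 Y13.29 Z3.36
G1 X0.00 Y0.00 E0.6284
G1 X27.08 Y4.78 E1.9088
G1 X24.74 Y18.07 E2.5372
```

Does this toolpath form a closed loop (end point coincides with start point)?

no

Start point (G0): (-2.34, 13.29). End point (last G1): the path does not return to the start — open.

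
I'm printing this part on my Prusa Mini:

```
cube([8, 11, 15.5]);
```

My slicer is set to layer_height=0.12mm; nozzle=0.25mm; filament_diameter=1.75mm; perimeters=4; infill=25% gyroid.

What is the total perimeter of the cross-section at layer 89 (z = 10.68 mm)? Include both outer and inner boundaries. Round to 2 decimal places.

At z = 10.68 mm: the cube (footprint 8×11) is included at this height (perimeter 38.00 mm). Overall, the cross-section is a single solid region. Total boundary length (outer) = 38.00 mm.

38.00 mm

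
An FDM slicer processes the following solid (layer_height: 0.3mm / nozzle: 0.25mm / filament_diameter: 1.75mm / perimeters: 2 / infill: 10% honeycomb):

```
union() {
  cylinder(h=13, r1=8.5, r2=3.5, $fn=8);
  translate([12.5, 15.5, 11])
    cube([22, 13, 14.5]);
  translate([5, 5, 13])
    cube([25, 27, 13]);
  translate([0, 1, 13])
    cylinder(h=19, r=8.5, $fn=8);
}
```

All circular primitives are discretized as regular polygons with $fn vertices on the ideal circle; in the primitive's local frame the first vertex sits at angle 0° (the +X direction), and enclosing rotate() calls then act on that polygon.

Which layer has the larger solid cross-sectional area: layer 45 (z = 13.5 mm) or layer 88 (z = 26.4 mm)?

layer 45 (z = 13.5 mm)

Layer 45 (z = 13.5): the cone is absent (z outside [0, 13]); the cube at (12.5, 15.5) (footprint 22×13) is included at this height (area 286.00 mm²); the cube at (5, 5) is present — its section is the full 25×27 rectangle (area 675.00 mm²); the r=8.5 cylinder at (0, 1) contributes a regular 8-gon of circumradius 8.5 (area = (8/2)·8.500²·sin(360°/8) = 204.35 mm²); Combining (union): the regions partially overlap — summed areas 1165.35 mm² minus the doubly-counted overlap 230.58 mm² gives 934.77 mm² — area = 934.77 mm². So its area = 934.77 mm². Layer 88 (z = 26.4): the cone is not intersected at this z (z outside [0, 13]); the cube at (12.5, 15.5) is not intersected at this z (z outside [11, 25.5]); the cube at (5, 5) is absent (z outside [13, 26]); the cylinder at (0, 1): section is a regular 8-gon, circumradius r=8.5 (area = (8/2)·8.500²·sin(360°/8) = 204.35 mm²); Combining (union): only the r=8.5 cylinder at (0, 1) is present, so the union is just that shape — area = 204.35 mm². So its area = 204.35 mm². Layer 45 is larger (934.77 vs 204.35 mm²).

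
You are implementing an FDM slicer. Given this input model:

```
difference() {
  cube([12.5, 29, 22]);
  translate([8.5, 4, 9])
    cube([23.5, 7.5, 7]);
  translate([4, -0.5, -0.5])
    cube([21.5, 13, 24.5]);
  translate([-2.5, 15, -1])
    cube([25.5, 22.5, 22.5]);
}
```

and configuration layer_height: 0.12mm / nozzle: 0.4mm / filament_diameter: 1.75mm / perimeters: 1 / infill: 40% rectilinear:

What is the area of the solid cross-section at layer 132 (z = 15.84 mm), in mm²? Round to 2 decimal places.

81.25 mm²

At z = 15.84 mm: the 12.5×29 cube contributes its full rectangle (area 362.50 mm²); the cube at (8.5, 4) (footprint 23.5×7.5) is included at this height (area 176.25 mm²); the 21.5×13 cube at (4, -0.5) contributes its full rectangle (area 279.50 mm²); the 25.5×22.5 cube at (-2.5, 15) contributes its full rectangle (area 573.75 mm²); Taking the first minus the rest: starting from the 12.5×29 cube (362.50 mm²), the 23.5×7.5 cube at (8.5, 4) partially overlaps it — only the 30.00 mm² overlap (of its 176.25 mm²) is removed, clipping the outline; the 21.5×13 cube at (4, -0.5) partially overlaps it — only the 76.25 mm² overlap (of its 279.50 mm²) is removed, clipping the outline; the 25.5×22.5 cube at (-2.5, 15) partially overlaps it — only the 175.00 mm² overlap (of its 573.75 mm²) is removed, clipping the outline — area = 81.25 mm². Overall, the cross-section is a single solid region. Net area = 81.25 mm².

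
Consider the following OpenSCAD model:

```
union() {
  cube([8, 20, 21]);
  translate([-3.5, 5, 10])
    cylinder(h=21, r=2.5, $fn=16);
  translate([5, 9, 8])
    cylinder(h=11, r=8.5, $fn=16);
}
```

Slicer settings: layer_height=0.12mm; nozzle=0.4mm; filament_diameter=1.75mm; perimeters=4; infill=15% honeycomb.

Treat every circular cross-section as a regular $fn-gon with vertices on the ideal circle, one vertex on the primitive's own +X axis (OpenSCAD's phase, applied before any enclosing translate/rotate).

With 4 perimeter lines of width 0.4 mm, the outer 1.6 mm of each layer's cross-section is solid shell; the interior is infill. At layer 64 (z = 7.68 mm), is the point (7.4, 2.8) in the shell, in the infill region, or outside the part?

shell

At z = 7.68 mm: the 8×20 cube contributes its full rectangle; the cylinder at (-3.5, 5) does not reach this height (z outside [10, 31]); the cylinder at (5, 9) is not intersected at this z (z outside [8, 19]); Taking the union: only the 8×20 cube is present, so the union is just that shape — 1 connected region. Overall, the cross-section is a single solid region. The nearest boundary edge runs (8.00, 0.00)→(8.00, 20.00); distance from the point to it = 0.60 mm. The point is inside the cross-section, 0.60 mm from the nearest boundary — within the 1.6 mm shell band (4 × 0.4).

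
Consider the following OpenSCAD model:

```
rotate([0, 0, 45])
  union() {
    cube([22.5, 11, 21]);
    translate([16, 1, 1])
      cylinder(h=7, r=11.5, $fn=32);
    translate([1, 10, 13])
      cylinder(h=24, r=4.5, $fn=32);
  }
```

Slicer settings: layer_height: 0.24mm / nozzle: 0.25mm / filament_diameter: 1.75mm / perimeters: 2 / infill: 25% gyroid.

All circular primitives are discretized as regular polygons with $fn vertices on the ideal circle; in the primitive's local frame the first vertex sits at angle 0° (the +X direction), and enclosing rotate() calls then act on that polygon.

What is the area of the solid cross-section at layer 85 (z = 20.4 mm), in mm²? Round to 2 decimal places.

285.01 mm²

At z = 20.4 mm: the cube is present — its section is the full 22.5×11 rectangle (area 247.50 mm²); the cylinder at (16, 1) is not intersected at this z (z outside [1, 8]); the r=4.5 cylinder at (1, 10) gives a regular 32-gon of circumradius 4.5 (constant along its height) (area = (32/2)·4.500²·sin(360°/32) = 63.21 mm²); Taking the union: the regions partially overlap — summed areas 310.71 mm² minus the doubly-counted overlap 25.70 mm² gives 285.01 mm² — area = 285.01 mm²; (rotated 45° about Z; rotation is an isometry so areas/perimeters/island counts are preserved). Overall, the cross-section is a single solid region. Net area = 285.01 mm².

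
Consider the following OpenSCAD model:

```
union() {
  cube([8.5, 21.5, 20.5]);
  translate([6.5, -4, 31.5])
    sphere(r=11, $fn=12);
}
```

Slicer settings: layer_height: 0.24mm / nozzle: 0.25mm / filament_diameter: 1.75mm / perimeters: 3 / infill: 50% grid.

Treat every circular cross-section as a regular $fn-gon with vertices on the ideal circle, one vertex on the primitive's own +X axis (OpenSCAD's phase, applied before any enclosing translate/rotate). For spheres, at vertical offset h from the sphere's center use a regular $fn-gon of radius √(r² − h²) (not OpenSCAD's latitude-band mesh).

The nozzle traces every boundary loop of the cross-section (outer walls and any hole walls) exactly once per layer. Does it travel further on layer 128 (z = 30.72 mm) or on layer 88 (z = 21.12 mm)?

Layer 128 (z = 30.72): the cube does not reach this height (z outside [0, 20.5]); the sphere at (6.5, -4): section is a regular 12-gon, circumradius = √(r²−h²) = √(11²−0.78²) = 10.972 (perimeter = 2·12·10.972·sin(180°/12) = 68.16 mm); Combining (union): only the r=11 sphere at (6.5, -4) is present, so the union is just that shape — boundary = 68.16 mm. So its perimeter = 68.16 mm. Layer 88 (z = 21.12): the cube is absent (z outside [0, 20.5]); the sphere at (6.5, -4): section is a regular 12-gon, circumradius = √(r²−h²) = √(11²−10.38²) = 3.641 (perimeter = 2·12·3.641·sin(180°/12) = 22.62 mm); Combining (union): only the r=11 sphere at (6.5, -4) is present, so the union is just that shape — boundary = 22.62 mm. So its perimeter = 22.62 mm. Layer 128 is larger (68.16 vs 22.62 mm).

layer 128 (z = 30.72 mm)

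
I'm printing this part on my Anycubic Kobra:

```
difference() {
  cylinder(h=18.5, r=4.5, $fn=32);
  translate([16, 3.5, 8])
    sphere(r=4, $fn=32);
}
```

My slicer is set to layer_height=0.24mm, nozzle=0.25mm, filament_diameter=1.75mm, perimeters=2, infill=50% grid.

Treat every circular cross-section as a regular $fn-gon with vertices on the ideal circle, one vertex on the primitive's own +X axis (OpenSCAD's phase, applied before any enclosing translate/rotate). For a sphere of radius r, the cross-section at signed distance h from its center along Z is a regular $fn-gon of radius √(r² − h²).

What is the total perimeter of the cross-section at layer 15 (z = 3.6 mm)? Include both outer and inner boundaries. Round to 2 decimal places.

28.23 mm

At z = 3.6 mm: the r=4.5 cylinder contributes a regular 32-gon of circumradius 4.5 (perimeter = 2·32·4.500·sin(180°/32) = 28.23 mm); the sphere at (16, 3.5) is absent (|z−center|=4.400 > r=4); After the difference (first − rest): none of the subtracted shapes is present at this height, so the r=4.5 cylinder is unchanged — boundary = 28.23 mm. Overall, the cross-section is a single solid region. Total boundary length (outer) = 28.23 mm.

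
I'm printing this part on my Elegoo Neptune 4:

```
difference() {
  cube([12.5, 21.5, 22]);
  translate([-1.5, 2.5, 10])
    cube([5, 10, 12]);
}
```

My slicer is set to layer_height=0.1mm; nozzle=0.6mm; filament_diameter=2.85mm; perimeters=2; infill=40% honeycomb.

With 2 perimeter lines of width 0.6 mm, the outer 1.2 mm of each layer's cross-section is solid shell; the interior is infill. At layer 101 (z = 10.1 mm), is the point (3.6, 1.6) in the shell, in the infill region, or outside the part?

At z = 10.1 mm: the 12.5×21.5 cube contributes its full rectangle; the 5×10 cube at (-1.5, 2.5) contributes its full rectangle; Taking the first minus the rest: starting from the 12.5×21.5 cube, the 5×10 cube at (-1.5, 2.5) partially overlaps it — only the 35.00 mm² overlap (of its 50.00 mm²) is removed, clipping the outline — 1 connected region. Overall, the cross-section is a single solid region. The nearest boundary edge runs (0.00, 2.50)→(3.50, 2.50); distance from the point to it = 0.91 mm. The point is inside the cross-section, 0.91 mm from the nearest boundary — within the 1.2 mm shell band (2 × 0.6).

shell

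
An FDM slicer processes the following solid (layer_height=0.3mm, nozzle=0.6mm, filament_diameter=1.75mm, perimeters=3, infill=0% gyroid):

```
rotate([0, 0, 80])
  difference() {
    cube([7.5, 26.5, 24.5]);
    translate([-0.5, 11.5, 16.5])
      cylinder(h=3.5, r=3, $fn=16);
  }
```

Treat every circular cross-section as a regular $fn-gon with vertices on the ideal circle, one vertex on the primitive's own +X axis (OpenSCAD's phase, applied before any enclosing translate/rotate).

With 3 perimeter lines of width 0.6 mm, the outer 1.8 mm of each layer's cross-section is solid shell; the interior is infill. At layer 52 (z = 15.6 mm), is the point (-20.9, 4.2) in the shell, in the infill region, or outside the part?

At z = 15.6 mm: the 7.5×26.5 cube contributes its full rectangle; the cylinder at (-0.5, 11.5) is absent (z outside [16.5, 20]); Taking the first minus the rest: none of the subtracted shapes is present at this height, so the 7.5×26.5 cube is unchanged — 1 connected region; (rotated 80° about Z; rotation is an isometry so areas/perimeters/island counts are preserved). Overall, the cross-section is a single solid region. Undo the 80° rotation: the query point maps to (0.507, 21.312) in the un-rotated model frame. The nearest boundary edge runs (0.00, 26.50)→(0.00, 0.00); distance from the point to it = 0.51 mm. The point is inside the cross-section, 0.51 mm from the nearest boundary — within the 1.8 mm shell band (3 × 0.6).

shell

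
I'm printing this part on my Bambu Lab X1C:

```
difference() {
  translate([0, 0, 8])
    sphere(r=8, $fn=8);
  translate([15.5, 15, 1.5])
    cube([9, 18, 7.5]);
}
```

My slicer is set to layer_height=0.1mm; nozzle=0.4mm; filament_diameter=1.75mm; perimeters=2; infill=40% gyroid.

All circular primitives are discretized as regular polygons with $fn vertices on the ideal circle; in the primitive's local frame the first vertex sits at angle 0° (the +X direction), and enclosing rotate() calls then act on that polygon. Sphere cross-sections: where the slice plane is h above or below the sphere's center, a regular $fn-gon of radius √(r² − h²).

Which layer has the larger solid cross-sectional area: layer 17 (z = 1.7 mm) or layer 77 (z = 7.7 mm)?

Layer 17 (z = 1.7): the r=8 sphere contributes a regular 8-gon of circumradius √(8²−6.3²) = 4.931 (area = (8/2)·4.931²·sin(360°/8) = 68.76 mm²); the cube at (15.5, 15) is present — its section is the full 9×18 rectangle (area 162.00 mm²); After the difference (first − rest): starting from the r=8 sphere (68.76 mm²), the 9×18 cube at (15.5, 15) misses the remaining region (no effect) — area = 68.76 mm². So its area = 68.76 mm². Layer 77 (z = 7.7): the r=8 sphere slices to a regular 8-gon of circumradius 7.994 (√(r²−h²) with h=0.3 from center) (area = (8/2)·7.994²·sin(360°/8) = 180.76 mm²); the 9×18 cube at (15.5, 15) contributes its full rectangle (area 162.00 mm²); Taking the first minus the rest: starting from the r=8 sphere (180.76 mm²), the 9×18 cube at (15.5, 15) misses the remaining region (no effect) — area = 180.76 mm². So its area = 180.76 mm². Layer 77 is larger (180.76 vs 68.76 mm²).

layer 77 (z = 7.7 mm)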